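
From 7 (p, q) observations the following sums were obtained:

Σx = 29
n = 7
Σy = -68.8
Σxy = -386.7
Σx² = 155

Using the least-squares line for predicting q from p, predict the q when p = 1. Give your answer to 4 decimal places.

-0.6615

Sxx = Σx² − (Σx)²/n = 155 − 120.142857 = 34.857143
Sxy = Σxy − (Σx)(Σy)/n = -386.7 − (-285.028571) = -101.671429
b = Sxy/Sxx = -101.671429/34.857143 = -2.916803
a = ȳ − b·x̄ = -9.828571 − (-2.916803)·4.142857 = 2.255328
ŷ(1) = a + b·1 = 2.255328 + (-2.916803)·1 = -0.661475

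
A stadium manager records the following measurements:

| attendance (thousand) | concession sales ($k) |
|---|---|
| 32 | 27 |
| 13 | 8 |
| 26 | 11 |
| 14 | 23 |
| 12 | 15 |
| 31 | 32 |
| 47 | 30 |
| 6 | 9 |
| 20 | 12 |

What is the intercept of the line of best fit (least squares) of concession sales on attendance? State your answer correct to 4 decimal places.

n = 9, Σx = 201, Σy = 167, Σxy = 4452, Σx² = 5815
Sxx = Σx² − (Σx)²/n = 5815 − 4489 = 1326
Sxy = Σxy − (Σx)(Σy)/n = 4452 − 3729.666667 = 722.333333
b = Sxy/Sxx = 722.333333/1326 = 0.544746
a = ȳ − b·x̄ = 18.555556 − 0.544746·22.333333 = 6.389559

6.3896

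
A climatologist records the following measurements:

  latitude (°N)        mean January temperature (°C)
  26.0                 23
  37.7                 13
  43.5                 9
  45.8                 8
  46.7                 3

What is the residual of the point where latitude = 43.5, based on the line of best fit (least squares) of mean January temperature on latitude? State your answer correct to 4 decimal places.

0.8540

n = 5, Σx = 199.7, Σy = 56, Σxy = 1986.1, Σx² = 8268.07
Sxx = Σx² − (Σx)²/n = 8268.07 − 7976.018 = 292.052
Sxy = Σxy − (Σx)(Σy)/n = 1986.1 − 2236.64 = -250.54
b = Sxy/Sxx = -250.54/292.052 = -0.857861
a = ȳ − b·x̄ = 11.2 − (-0.857861)·39.94 = 45.462965
ŷ(43.5) = 45.462965 + (-0.857861)·43.5 = 8.146015
residual = y − ŷ = 9 − 8.146015 = 0.853985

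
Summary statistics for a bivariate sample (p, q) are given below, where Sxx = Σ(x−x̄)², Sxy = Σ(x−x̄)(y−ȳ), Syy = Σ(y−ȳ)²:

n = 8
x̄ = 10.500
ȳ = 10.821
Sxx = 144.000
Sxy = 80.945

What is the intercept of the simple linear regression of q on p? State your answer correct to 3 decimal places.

4.919

b = Sxy/Sxx = 80.945/144 = 0.562118
a = ȳ − b·x̄ = 10.821 − 0.562118·10.5 = 4.918760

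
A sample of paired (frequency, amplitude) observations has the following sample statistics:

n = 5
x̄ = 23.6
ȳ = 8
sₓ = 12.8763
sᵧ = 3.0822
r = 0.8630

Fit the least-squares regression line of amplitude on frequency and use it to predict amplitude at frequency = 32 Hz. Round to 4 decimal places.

9.7352

b = r · sᵧ/sₓ = 0.863 · 3.0822/12.8763 = 0.206576
a = ȳ − b·x̄ = 8 − 0.206576·23.6 = 3.124799
ŷ(32) = a + b·32 = 3.124799 + 0.206576·32 = 9.735241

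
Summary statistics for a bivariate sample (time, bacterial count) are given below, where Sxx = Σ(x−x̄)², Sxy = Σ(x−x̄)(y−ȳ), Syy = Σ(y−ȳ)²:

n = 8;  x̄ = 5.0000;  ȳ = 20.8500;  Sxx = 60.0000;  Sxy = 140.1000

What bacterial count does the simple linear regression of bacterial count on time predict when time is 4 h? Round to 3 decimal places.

b = Sxy/Sxx = 140.1/60 = 2.335
a = ȳ − b·x̄ = 20.85 − 2.335·5 = 9.175
ŷ(4) = a + b·4 = 9.175 + 2.335·4 = 18.515

18.515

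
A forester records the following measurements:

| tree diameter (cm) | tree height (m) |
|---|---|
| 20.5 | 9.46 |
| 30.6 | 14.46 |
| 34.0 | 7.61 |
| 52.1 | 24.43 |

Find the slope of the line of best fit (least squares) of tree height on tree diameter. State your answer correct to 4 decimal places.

n = 4, Σx = 137.2, Σy = 55.96, Σxy = 2167.949, Σx² = 5227.02
Sxx = Σx² − (Σx)²/n = 5227.02 − 4705.96 = 521.06
Sxy = Σxy − (Σx)(Σy)/n = 2167.949 − 1919.428 = 248.521
b = Sxy/Sxx = 248.521/521.06 = 0.476953

0.4770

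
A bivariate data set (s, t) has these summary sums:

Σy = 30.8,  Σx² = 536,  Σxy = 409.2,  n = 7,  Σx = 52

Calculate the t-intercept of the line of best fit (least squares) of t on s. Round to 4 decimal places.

Sxx = Σx² − (Σx)²/n = 536 − 386.285714 = 149.714286
Sxy = Σxy − (Σx)(Σy)/n = 409.2 − 228.8 = 180.4
b = Sxy/Sxx = 180.4/149.714286 = 1.204962
a = ȳ − b·x̄ = 4.4 − 1.204962·7.428571 = -4.551145

-4.5511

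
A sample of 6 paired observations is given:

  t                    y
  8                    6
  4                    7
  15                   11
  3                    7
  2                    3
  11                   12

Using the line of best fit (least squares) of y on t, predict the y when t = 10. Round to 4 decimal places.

9.1898

n = 6, Σx = 43, Σy = 46, Σxy = 400, Σx² = 439
Sxx = Σx² − (Σx)²/n = 439 − 308.166667 = 130.833333
Sxy = Σxy − (Σx)(Σy)/n = 400 − 329.666667 = 70.333333
b = Sxy/Sxx = 70.333333/130.833333 = 0.537580
a = ȳ − b·x̄ = 7.666667 − 0.537580·7.166667 = 3.814013
ŷ(10) = a + b·10 = 3.814013 + 0.537580·10 = 9.189809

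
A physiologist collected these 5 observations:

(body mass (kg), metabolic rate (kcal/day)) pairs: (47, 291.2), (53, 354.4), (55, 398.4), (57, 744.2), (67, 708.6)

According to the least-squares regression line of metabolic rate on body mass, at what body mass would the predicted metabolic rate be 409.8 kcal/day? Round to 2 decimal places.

n = 5, Σx = 279, Σy = 2496.8, Σxy = 144277.2, Σx² = 15781
Sxx = Σx² − (Σx)²/n = 15781 − 15568.2 = 212.8
Sxy = Σxy − (Σx)(Σy)/n = 144277.2 − 139321.44 = 4955.76
b = Sxy/Sxx = 4955.76/212.8 = 23.288346
a = ȳ − b·x̄ = 499.36 − 23.288346·55.8 = -800.129699
Set a + b·x = 409.8: x = (409.8 − (-800.129699)) / 23.288346 = 51.954300

51.95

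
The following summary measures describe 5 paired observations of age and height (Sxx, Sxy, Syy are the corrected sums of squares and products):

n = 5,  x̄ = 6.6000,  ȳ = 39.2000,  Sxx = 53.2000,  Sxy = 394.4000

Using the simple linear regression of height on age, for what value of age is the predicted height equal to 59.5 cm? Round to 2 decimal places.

b = Sxy/Sxx = 394.4/53.2 = 7.413534
a = ȳ − b·x̄ = 39.2 − 7.413534·6.6 = -9.729323
Set a + b·x = 59.5: x = (59.5 − (-9.729323)) / 7.413534 = 9.338235

9.34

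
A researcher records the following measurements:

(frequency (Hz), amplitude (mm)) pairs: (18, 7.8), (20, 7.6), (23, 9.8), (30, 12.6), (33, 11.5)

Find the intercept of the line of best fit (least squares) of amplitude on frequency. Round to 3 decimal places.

n = 5, Σx = 124, Σy = 49.3, Σxy = 1275.3, Σx² = 3242
Sxx = Σx² − (Σx)²/n = 3242 − 3075.2 = 166.8
Sxy = Σxy − (Σx)(Σy)/n = 1275.3 − 1222.64 = 52.66
b = Sxy/Sxx = 52.66/166.8 = 0.315707
a = ȳ − b·x̄ = 9.86 − 0.315707·24.8 = 2.030456

2.030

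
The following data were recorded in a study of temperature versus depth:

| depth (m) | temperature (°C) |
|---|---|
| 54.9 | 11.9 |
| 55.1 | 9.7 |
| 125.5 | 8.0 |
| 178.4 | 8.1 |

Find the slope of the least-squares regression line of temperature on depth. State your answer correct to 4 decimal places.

-0.0245

n = 4, Σx = 413.9, Σy = 37.7, Σxy = 3636.82, Σx² = 53626.83
Sxx = Σx² − (Σx)²/n = 53626.83 − 42828.3025 = 10798.5275
Sxy = Σxy − (Σx)(Σy)/n = 3636.82 − 3901.0075 = -264.1875
b = Sxy/Sxx = -264.1875/10798.5275 = -0.024465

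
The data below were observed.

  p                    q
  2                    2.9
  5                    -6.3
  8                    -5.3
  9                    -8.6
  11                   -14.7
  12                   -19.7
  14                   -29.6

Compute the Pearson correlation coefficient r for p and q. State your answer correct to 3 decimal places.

-0.937

n = 7, Σx = 61, Σy = -81.3, Σxy = -958, Σx² = 635, Σy² = 1630.49
Sxx = Σx² − (Σx)²/n = 635 − 531.571429 = 103.428571
Sxy = Σxy − (Σx)(Σy)/n = -958 − (-708.471429) = -249.528571
Syy = Σy² − (Σy)²/n = 1630.49 − 944.241429 = 686.248571
r = Sxy/√(Sxx·Syy) = -249.528571/√(70977.709388) = -249.528571/266.416421 = -0.936611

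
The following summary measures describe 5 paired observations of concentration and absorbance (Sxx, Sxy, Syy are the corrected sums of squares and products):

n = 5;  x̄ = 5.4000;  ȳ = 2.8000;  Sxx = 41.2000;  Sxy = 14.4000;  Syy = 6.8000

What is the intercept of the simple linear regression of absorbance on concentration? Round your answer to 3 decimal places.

0.913

b = Sxy/Sxx = 14.4/41.2 = 0.349515
a = ȳ − b·x̄ = 2.8 − 0.349515·5.4 = 0.912621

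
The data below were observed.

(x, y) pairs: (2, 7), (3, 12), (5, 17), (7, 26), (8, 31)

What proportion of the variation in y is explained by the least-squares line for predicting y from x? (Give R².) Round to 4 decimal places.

n = 5, Σx = 25, Σy = 93, Σxy = 565, Σx² = 151, Σy² = 2119
Sxx = Σx² − (Σx)²/n = 151 − 125 = 26
Sxy = Σxy − (Σx)(Σy)/n = 565 − 465 = 100
Syy = Σy² − (Σy)²/n = 2119 − 1729.8 = 389.2
R² = Sxy²/(Sxx·Syy) = (100)²/(26·389.2) = 0.988220

0.9882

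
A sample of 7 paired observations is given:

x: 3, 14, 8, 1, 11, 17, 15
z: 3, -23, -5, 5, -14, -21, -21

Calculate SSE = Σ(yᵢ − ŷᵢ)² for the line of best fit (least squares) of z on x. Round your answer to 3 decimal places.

n = 7, Σx = 69, Σy = -76, Σxy = -1174, Σx² = 905, Σy² = 1666
Sxx = Σx² − (Σx)²/n = 905 − 680.142857 = 224.857143
Sxy = Σxy − (Σx)(Σy)/n = -1174 − (-749.142857) = -424.857143
Syy = Σy² − (Σy)²/n = 1666 − 825.142857 = 840.857143
b = Sxy/Sxx = -424.857143/224.857143 = -1.889454
SSE = Syy − b·Sxy = 840.857143 − (-1.889454)·(-424.857143) = 38.109276

38.109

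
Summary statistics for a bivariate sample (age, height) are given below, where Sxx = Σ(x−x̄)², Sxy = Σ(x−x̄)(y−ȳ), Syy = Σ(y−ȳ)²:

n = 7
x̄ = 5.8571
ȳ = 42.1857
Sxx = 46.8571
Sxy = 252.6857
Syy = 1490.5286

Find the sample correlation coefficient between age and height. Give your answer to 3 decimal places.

r = Sxy/√(Sxx·Syy) = 252.6857/√(69841.847663) = 252.6857/264.276082 = 0.956143

0.956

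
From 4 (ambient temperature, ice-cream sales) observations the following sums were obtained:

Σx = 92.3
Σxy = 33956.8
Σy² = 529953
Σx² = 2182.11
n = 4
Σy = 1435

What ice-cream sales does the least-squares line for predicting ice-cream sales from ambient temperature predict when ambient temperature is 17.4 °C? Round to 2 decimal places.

267.13

Sxx = Σx² − (Σx)²/n = 2182.11 − 2129.8225 = 52.2875
Sxy = Σxy − (Σx)(Σy)/n = 33956.8 − 33112.625 = 844.175
b = Sxy/Sxx = 844.175/52.2875 = 16.144872
a = ȳ − b·x̄ = 358.75 − 16.144872·23.075 = -13.792924
ŷ(17.4) = a + b·17.4 = -13.792924 + 16.144872·17.4 = 267.127851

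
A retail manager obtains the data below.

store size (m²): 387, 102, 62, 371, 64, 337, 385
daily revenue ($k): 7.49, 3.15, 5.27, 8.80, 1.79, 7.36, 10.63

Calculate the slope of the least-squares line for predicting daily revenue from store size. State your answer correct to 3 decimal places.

n = 7, Σx = 1708, Σy = 44.49, Σxy = 13498.9, Σx² = 567548
Sxx = Σx² − (Σx)²/n = 567548 − 416752 = 150796
Sxy = Σxy − (Σx)(Σy)/n = 13498.9 − 10855.56 = 2643.34
b = Sxy/Sxx = 2643.34/150796 = 0.017529

0.018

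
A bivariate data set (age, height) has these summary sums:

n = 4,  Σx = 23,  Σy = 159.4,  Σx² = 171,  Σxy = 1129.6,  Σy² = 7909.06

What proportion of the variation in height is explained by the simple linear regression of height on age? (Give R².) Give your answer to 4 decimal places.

0.7523

Sxx = Σx² − (Σx)²/n = 171 − 132.25 = 38.75
Sxy = Σxy − (Σx)(Σy)/n = 1129.6 − 916.55 = 213.05
Syy = Σy² − (Σy)²/n = 7909.06 − 6352.09 = 1556.97
R² = Sxy²/(Sxx·Syy) = (213.05)²/(38.75·1556.97) = 0.752335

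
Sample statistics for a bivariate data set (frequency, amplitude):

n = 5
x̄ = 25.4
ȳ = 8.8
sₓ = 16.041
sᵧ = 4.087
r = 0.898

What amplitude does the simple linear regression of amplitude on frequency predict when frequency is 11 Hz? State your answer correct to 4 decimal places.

b = r · sᵧ/sₓ = 0.898 · 4.087/16.041 = 0.228797
a = ȳ − b·x̄ = 8.8 − 0.228797·25.4 = 2.988567
ŷ(11) = a + b·11 = 2.988567 + 0.228797·11 = 5.505329

5.5053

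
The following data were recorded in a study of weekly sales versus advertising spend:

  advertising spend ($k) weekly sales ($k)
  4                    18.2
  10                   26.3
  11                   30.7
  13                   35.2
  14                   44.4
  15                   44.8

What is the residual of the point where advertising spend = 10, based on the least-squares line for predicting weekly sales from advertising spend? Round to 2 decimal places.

-4.07

n = 6, Σx = 67, Σy = 199.6, Σxy = 2424.7, Σx² = 827
Sxx = Σx² − (Σx)²/n = 827 − 748.166667 = 78.833333
Sxy = Σxy − (Σx)(Σy)/n = 2424.7 − 2228.866667 = 195.833333
b = Sxy/Sxx = 195.833333/78.833333 = 2.484144
a = ȳ − b·x̄ = 33.266667 − 2.484144·11.166667 = 5.527061
ŷ(10) = 5.527061 + 2.484144·10 = 30.368499
residual = y − ŷ = 26.3 − 30.368499 = -4.068499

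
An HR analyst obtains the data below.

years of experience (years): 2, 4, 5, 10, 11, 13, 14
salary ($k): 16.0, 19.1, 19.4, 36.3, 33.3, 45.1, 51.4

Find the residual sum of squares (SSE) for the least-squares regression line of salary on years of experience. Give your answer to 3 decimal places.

60.597

n = 7, Σx = 59, Σy = 220.6, Σxy = 2240.6, Σx² = 631, Σy² = 8099.72
Sxx = Σx² − (Σx)²/n = 631 − 497.285714 = 133.714286
Sxy = Σxy − (Σx)(Σy)/n = 2240.6 − 1859.342857 = 381.257143
Syy = Σy² − (Σy)²/n = 8099.72 − 6952.051429 = 1147.668571
b = Sxy/Sxx = 381.257143/133.714286 = 2.851282
SSE = Syy − b·Sxy = 1147.668571 − 2.851282·381.257143 = 60.596923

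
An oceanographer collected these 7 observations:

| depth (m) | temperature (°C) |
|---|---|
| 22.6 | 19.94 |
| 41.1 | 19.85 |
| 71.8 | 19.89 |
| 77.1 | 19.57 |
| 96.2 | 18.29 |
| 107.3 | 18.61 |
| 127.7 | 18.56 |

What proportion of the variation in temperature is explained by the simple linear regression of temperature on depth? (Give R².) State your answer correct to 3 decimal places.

0.712

n = 7, Σx = 543.8, Σy = 134.71, Σxy = 10329.891, Σx² = 50374.64, Σy² = 2595.5529
Sxx = Σx² − (Σx)²/n = 50374.64 − 42245.491429 = 8129.148571
Sxy = Σxy − (Σx)(Σy)/n = 10329.891 − 10465.042571 = -135.151571
Syy = Σy² − (Σy)²/n = 2595.5529 − 2592.397729 = 3.155171
R² = Sxy²/(Sxx·Syy) = (-135.151571)²/(8129.148571·3.155171) = 0.712154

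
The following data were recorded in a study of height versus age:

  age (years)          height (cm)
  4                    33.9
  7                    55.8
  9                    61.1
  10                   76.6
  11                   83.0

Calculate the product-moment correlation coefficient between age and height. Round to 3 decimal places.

0.982

n = 5, Σx = 41, Σy = 310.4, Σxy = 2755.1, Σx² = 367, Σy² = 20752.62
Sxx = Σx² − (Σx)²/n = 367 − 336.2 = 30.8
Sxy = Σxy − (Σx)(Σy)/n = 2755.1 − 2545.28 = 209.82
Syy = Σy² − (Σy)²/n = 20752.62 − 19269.632 = 1482.988
r = Sxy/√(Sxx·Syy) = 209.82/√(45676.0304) = 209.82/213.719513 = 0.981754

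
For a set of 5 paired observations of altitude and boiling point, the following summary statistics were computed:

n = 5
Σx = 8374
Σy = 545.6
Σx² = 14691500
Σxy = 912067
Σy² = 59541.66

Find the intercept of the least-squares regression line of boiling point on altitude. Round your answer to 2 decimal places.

113.40

Sxx = Σx² − (Σx)²/n = 14691500 − 14024775.2 = 666724.8
Sxy = Σxy − (Σx)(Σy)/n = 912067 − 913770.88 = -1703.88
b = Sxy/Sxx = -1703.88/666724.8 = -0.002556
a = ȳ − b·x̄ = 109.12 − (-0.002556)·1674.8 = 113.400114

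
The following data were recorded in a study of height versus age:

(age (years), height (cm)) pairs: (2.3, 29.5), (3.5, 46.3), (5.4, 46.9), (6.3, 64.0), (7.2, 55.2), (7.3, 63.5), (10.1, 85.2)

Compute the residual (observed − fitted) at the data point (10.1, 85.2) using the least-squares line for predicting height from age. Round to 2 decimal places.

3.19

n = 7, Σx = 42.1, Σy = 390.6, Σxy = 2607.87, Σx² = 293.53
Sxx = Σx² − (Σx)²/n = 293.53 − 253.201429 = 40.328571
Sxy = Σxy − (Σx)(Σy)/n = 2607.87 − 2349.18 = 258.69
b = Sxy/Sxx = 258.69/40.328571 = 6.414559
a = ȳ − b·x̄ = 55.8 − 6.414559·6.014286 = 17.221010
ŷ(10.1) = 17.221010 + 6.414559·10.1 = 82.008055
residual = y − ŷ = 85.2 − 82.008055 = 3.191945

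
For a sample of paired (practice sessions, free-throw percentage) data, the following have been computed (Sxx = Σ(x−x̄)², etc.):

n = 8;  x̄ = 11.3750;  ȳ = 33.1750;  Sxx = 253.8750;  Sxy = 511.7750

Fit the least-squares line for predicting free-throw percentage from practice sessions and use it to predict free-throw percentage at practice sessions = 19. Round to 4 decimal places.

48.5459

b = Sxy/Sxx = 511.775/253.875 = 2.015854
a = ȳ − b·x̄ = 33.175 − 2.015854·11.375 = 10.244658
ŷ(19) = a + b·19 = 10.244658 + 2.015854·19 = 48.545889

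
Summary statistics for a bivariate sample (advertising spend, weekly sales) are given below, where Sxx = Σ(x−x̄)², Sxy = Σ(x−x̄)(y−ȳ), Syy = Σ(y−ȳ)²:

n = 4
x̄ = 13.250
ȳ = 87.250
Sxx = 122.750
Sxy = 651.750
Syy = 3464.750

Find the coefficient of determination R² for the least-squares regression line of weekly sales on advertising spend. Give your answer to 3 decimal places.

0.999

R² = Sxy²/(Sxx·Syy) = (651.75)²/(122.75·3464.75) = 0.998777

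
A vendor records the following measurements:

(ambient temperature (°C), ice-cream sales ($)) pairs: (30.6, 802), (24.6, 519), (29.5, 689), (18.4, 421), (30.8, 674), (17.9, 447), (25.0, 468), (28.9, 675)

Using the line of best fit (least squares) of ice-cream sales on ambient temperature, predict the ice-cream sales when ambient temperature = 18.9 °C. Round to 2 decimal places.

421.39

n = 8, Σx = 205.7, Σy = 4695, Σxy = 125348.5, Σx² = 5479.59
Sxx = Σx² − (Σx)²/n = 5479.59 − 5289.06125 = 190.52875
Sxy = Σxy − (Σx)(Σy)/n = 125348.5 − 120720.1875 = 4628.3125
b = Sxy/Sxx = 4628.3125/190.52875 = 24.291938
a = ȳ − b·x̄ = 586.875 − 24.291938·25.7125 = -37.731445
ŷ(18.9) = a + b·18.9 = -37.731445 + 24.291938·18.9 = 421.386175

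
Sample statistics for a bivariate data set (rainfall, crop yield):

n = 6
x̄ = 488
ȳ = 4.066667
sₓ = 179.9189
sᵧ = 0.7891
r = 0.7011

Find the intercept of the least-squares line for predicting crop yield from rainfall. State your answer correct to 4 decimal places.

2.5661

b = r · sᵧ/sₓ = 0.7011 · 0.7891/179.9189 = 0.003075
a = ȳ − b·x̄ = 4.066667 − 0.003075·488 = 2.566101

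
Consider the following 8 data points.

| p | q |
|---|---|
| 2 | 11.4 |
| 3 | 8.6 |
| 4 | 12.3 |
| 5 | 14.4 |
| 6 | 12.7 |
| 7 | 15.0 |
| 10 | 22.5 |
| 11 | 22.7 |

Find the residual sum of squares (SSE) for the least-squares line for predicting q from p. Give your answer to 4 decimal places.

20.0799

n = 8, Σx = 48, Σy = 119.6, Σxy = 825.7, Σx² = 360, Σy² = 1970.4
Sxx = Σx² − (Σx)²/n = 360 − 288 = 72
Sxy = Σxy − (Σx)(Σy)/n = 825.7 − 717.6 = 108.1
Syy = Σy² − (Σy)²/n = 1970.4 − 1788.02 = 182.38
b = Sxy/Sxx = 108.1/72 = 1.501389
SSE = Syy − b·Sxy = 182.38 − 1.501389·108.1 = 20.079861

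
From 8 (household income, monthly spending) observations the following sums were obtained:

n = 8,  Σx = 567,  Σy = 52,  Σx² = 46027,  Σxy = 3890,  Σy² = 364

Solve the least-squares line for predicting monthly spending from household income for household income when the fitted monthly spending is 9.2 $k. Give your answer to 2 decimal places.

Sxx = Σx² − (Σx)²/n = 46027 − 40186.125 = 5840.875
Sxy = Σxy − (Σx)(Σy)/n = 3890 − 3685.5 = 204.5
b = Sxy/Sxx = 204.5/5840.875 = 0.035012
a = ȳ − b·x̄ = 6.5 − 0.035012·70.875 = 4.018533
Set a + b·x = 9.2: x = (9.2 − 4.018533) / 0.035012 = 147.991687

147.99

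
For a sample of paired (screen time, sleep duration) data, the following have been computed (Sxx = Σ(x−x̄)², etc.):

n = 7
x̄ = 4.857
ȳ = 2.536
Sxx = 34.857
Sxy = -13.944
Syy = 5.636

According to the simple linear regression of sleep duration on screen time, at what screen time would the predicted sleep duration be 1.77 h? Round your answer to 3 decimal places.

b = Sxy/Sxx = -13.944/34.857 = -0.400034
a = ȳ − b·x̄ = 2.536 − (-0.400034)·4.857 = 4.478967
Set a + b·x = 1.77: x = (1.77 − 4.478967) / (-0.400034) = 6.771835

6.772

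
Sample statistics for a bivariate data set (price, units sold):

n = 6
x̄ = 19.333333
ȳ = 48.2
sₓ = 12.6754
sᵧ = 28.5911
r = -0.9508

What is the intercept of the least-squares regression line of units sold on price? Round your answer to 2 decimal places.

b = r · sᵧ/sₓ = -0.9508 · 28.5911/12.6754 = -2.144660
a = ȳ − b·x̄ = 48.2 − (-2.144660)·19.333333 = 89.663418

89.66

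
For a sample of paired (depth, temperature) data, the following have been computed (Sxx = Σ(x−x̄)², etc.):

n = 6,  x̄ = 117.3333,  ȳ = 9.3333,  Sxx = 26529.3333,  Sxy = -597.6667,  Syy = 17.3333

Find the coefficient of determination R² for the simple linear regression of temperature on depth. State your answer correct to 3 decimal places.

R² = Sxy²/(Sxx·Syy) = (-597.6667)²/(26529.3333·17.3333) = 0.776802

0.777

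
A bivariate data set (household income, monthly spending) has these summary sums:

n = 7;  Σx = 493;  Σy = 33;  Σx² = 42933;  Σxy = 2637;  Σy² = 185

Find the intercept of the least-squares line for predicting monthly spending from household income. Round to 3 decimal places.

Sxx = Σx² − (Σx)²/n = 42933 − 34721.285714 = 8211.714286
Sxy = Σxy − (Σx)(Σy)/n = 2637 − 2324.142857 = 312.857143
b = Sxy/Sxx = 312.857143/8211.714286 = 0.038099
a = ȳ − b·x̄ = 4.714286 − 0.038099·70.428571 = 2.031036

2.031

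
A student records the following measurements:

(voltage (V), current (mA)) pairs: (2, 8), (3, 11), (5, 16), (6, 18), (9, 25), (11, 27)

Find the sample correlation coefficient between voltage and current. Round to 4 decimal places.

n = 6, Σx = 36, Σy = 105, Σxy = 759, Σx² = 276, Σy² = 2119
Sxx = Σx² − (Σx)²/n = 276 − 216 = 60
Sxy = Σxy − (Σx)(Σy)/n = 759 − 630 = 129
Syy = Σy² − (Σy)²/n = 2119 − 1837.5 = 281.5
r = Sxy/√(Sxx·Syy) = 129/√(16890) = 129/129.961533 = 0.992601

0.9926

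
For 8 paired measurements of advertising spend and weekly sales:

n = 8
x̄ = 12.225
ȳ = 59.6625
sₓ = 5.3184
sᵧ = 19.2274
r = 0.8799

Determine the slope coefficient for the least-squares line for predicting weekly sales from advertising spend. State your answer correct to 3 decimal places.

b = r · sᵧ/sₓ = 0.8799 · 19.2274/5.3184 = 3.181067

3.181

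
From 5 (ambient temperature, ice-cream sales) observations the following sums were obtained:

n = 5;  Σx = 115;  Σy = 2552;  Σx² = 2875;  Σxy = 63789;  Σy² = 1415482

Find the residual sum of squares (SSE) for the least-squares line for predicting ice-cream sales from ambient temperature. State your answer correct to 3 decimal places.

Sxx = Σx² − (Σx)²/n = 2875 − 2645 = 230
Sxy = Σxy − (Σx)(Σy)/n = 63789 − 58696 = 5093
Syy = Σy² − (Σy)²/n = 1415482 − 1302540.8 = 112941.2
b = Sxy/Sxx = 5093/230 = 22.143478
SSE = Syy − b·Sxy = 112941.2 − 22.143478·5093 = 164.465217

164.465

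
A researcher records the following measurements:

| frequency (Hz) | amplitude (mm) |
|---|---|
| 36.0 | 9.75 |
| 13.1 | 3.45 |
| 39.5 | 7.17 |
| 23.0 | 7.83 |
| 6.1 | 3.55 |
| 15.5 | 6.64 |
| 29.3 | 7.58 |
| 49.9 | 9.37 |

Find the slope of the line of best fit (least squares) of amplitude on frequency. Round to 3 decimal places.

0.132

n = 8, Σx = 212.4, Σy = 55.34, Σxy = 1673.732, Σx² = 7182.82
Sxx = Σx² − (Σx)²/n = 7182.82 − 5639.22 = 1543.6
Sxy = Σxy − (Σx)(Σy)/n = 1673.732 − 1469.277 = 204.455
b = Sxy/Sxx = 204.455/1543.6 = 0.132453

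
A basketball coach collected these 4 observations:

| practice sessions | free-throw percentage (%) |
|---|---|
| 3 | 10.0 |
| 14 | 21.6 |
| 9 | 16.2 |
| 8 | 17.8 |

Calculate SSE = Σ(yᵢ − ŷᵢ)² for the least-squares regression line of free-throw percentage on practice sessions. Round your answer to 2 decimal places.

n = 4, Σx = 34, Σy = 65.6, Σxy = 620.6, Σx² = 350, Σy² = 1145.84
Sxx = Σx² − (Σx)²/n = 350 − 289 = 61
Sxy = Σxy − (Σx)(Σy)/n = 620.6 − 557.6 = 63
Syy = Σy² − (Σy)²/n = 1145.84 − 1075.84 = 70
b = Sxy/Sxx = 63/61 = 1.032787
SSE = Syy − b·Sxy = 70 − 1.032787·63 = 4.934426

4.93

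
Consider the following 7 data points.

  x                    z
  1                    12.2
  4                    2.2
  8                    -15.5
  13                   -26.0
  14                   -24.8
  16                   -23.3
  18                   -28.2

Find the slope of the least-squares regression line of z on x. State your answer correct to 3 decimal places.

n = 7, Σx = 74, Σy = -103.4, Σxy = -1668.6, Σx² = 1026
Sxx = Σx² − (Σx)²/n = 1026 − 782.285714 = 243.714286
Sxy = Σxy − (Σx)(Σy)/n = -1668.6 − (-1093.085714) = -575.514286
b = Sxy/Sxx = -575.514286/243.714286 = -2.361430

-2.361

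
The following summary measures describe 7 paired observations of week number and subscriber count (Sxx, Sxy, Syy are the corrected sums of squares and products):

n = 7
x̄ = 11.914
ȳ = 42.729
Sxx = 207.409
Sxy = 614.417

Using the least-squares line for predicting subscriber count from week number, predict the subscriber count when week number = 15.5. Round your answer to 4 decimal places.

b = Sxy/Sxx = 614.417/207.409 = 2.962345
a = ȳ − b·x̄ = 42.729 − 2.962345·11.914 = 7.435622
ŷ(15.5) = a + b·15.5 = 7.435622 + 2.962345·15.5 = 53.351969

53.3520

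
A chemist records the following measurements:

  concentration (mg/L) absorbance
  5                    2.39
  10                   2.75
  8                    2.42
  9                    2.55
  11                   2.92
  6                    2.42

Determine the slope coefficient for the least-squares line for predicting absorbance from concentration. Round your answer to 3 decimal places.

n = 6, Σx = 49, Σy = 15.45, Σxy = 128.4, Σx² = 427
Sxx = Σx² − (Σx)²/n = 427 − 400.166667 = 26.833333
Sxy = Σxy − (Σx)(Σy)/n = 128.4 − 126.175 = 2.225
b = Sxy/Sxx = 2.225/26.833333 = 0.082919

0.083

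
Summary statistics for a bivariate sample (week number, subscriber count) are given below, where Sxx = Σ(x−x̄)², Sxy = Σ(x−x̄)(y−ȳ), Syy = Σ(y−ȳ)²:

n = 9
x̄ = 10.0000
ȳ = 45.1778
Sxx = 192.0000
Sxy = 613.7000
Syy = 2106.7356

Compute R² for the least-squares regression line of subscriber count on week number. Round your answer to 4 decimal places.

R² = Sxy²/(Sxx·Syy) = (613.7)²/(192·2106.7356) = 0.931110

0.9311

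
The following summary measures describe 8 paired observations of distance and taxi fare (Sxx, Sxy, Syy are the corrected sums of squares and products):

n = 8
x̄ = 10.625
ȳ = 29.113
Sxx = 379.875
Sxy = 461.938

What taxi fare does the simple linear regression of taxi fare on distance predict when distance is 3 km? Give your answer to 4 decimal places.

b = Sxy/Sxx = 461.938/379.875 = 1.216026
a = ȳ − b·x̄ = 29.113 − 1.216026·10.625 = 16.192720
ŷ(3) = a + b·3 = 16.192720 + 1.216026·3 = 19.840799

19.8408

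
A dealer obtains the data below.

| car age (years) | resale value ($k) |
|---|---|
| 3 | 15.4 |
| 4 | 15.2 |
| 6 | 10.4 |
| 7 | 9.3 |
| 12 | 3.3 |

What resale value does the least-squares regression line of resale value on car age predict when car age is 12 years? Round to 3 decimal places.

2.873

n = 5, Σx = 32, Σy = 53.6, Σxy = 274.1, Σx² = 254
Sxx = Σx² − (Σx)²/n = 254 − 204.8 = 49.2
Sxy = Σxy − (Σx)(Σy)/n = 274.1 − 343.04 = -68.94
b = Sxy/Sxx = -68.94/49.2 = -1.401220
a = ȳ − b·x̄ = 10.72 − (-1.401220)·6.4 = 19.687805
ŷ(12) = a + b·12 = 19.687805 + (-1.401220)·12 = 2.873171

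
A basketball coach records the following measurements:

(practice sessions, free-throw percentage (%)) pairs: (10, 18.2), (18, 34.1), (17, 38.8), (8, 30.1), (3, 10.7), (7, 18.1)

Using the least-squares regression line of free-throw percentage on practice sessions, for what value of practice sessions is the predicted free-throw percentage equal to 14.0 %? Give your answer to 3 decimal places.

n = 6, Σx = 63, Σy = 150, Σxy = 1855, Σx² = 835
Sxx = Σx² − (Σx)²/n = 835 − 661.5 = 173.5
Sxy = Σxy − (Σx)(Σy)/n = 1855 − 1575 = 280
b = Sxy/Sxx = 280/173.5 = 1.613833
a = ȳ − b·x̄ = 25 − 1.613833·10.5 = 8.054755
Set a + b·x = 14.0: x = (14.0 − 8.054755) / 1.613833 = 3.683929

3.684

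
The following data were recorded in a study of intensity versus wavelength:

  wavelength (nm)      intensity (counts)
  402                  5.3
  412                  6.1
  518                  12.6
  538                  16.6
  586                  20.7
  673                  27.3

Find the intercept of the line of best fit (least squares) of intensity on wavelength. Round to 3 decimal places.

n = 6, Σx = 3129, Σy = 88.6, Σxy = 50604.5, Σx² = 1685441
Sxx = Σx² − (Σx)²/n = 1685441 − 1631773.5 = 53667.5
Sxy = Σxy − (Σx)(Σy)/n = 50604.5 − 46204.9 = 4399.6
b = Sxy/Sxx = 4399.6/53667.5 = 0.081979
a = ȳ − b·x̄ = 14.766667 − 0.081979·521.5 = -27.985304

-27.985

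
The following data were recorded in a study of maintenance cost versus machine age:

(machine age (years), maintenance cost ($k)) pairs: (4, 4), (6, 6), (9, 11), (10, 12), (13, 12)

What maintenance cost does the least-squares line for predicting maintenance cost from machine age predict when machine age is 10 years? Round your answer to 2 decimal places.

10.59

n = 5, Σx = 42, Σy = 45, Σxy = 427, Σx² = 402
Sxx = Σx² − (Σx)²/n = 402 − 352.8 = 49.2
Sxy = Σxy − (Σx)(Σy)/n = 427 − 378 = 49
b = Sxy/Sxx = 49/49.2 = 0.995935
a = ȳ − b·x̄ = 9 − 0.995935·8.4 = 0.634146
ŷ(10) = a + b·10 = 0.634146 + 0.995935·10 = 10.593496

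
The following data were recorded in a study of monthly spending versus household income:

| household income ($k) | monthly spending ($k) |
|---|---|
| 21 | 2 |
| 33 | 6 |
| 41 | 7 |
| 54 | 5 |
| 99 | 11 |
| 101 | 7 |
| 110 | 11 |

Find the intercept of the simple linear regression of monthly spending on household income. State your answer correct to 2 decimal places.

2.24

n = 7, Σx = 459, Σy = 49, Σxy = 3803, Σx² = 38229
Sxx = Σx² − (Σx)²/n = 38229 − 30097.285714 = 8131.714286
Sxy = Σxy − (Σx)(Σy)/n = 3803 − 3213 = 590
b = Sxy/Sxx = 590/8131.714286 = 0.072555
a = ȳ − b·x̄ = 7 − 0.072555·65.571429 = 2.242437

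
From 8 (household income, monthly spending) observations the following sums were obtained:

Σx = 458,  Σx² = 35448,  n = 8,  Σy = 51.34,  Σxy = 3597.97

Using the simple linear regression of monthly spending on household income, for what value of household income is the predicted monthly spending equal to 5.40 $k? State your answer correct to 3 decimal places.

42.997

Sxx = Σx² − (Σx)²/n = 35448 − 26220.5 = 9227.5
Sxy = Σxy − (Σx)(Σy)/n = 3597.97 − 2939.215 = 658.755
b = Sxy/Sxx = 658.755/9227.5 = 0.071390
a = ȳ − b·x̄ = 6.4175 − 0.071390·57.25 = 2.330399
Set a + b·x = 5.40: x = (5.40 − 2.330399) / 0.071390 = 42.997385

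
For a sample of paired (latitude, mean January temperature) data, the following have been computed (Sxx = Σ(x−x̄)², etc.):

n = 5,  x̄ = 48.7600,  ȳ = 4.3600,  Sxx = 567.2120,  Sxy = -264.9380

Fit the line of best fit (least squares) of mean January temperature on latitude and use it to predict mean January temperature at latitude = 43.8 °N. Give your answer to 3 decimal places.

6.677

b = Sxy/Sxx = -264.938/567.212 = -0.467088
a = ȳ − b·x̄ = 4.36 − (-0.467088)·48.76 = 27.135218
ŷ(43.8) = a + b·43.8 = 27.135218 + (-0.467088)·43.8 = 6.676757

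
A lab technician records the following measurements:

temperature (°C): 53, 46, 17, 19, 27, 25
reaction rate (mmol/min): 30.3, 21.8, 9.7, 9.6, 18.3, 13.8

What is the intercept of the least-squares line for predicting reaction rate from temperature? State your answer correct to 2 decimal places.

n = 6, Σx = 187, Σy = 103.5, Σxy = 3795.1, Σx² = 6929
Sxx = Σx² − (Σx)²/n = 6929 − 5828.166667 = 1100.833333
Sxy = Σxy − (Σx)(Σy)/n = 3795.1 − 3225.75 = 569.35
b = Sxy/Sxx = 569.35/1100.833333 = 0.517199
a = ȳ − b·x̄ = 17.25 − 0.517199·31.166667 = 1.130628

1.13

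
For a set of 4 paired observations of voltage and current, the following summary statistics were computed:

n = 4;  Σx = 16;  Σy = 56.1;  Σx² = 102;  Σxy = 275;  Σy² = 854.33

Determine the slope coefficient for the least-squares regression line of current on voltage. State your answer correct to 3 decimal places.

1.332

Sxx = Σx² − (Σx)²/n = 102 − 64 = 38
Sxy = Σxy − (Σx)(Σy)/n = 275 − 224.4 = 50.6
b = Sxy/Sxx = 50.6/38 = 1.331579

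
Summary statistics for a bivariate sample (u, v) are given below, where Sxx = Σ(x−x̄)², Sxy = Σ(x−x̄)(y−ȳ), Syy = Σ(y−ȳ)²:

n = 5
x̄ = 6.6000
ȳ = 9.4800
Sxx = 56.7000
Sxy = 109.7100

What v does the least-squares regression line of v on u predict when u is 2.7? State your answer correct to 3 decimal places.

b = Sxy/Sxx = 109.71/56.7 = 1.934921
a = ȳ − b·x̄ = 9.48 − 1.934921·6.6 = -3.290476
ŷ(2.7) = a + b·2.7 = -3.290476 + 1.934921·2.7 = 1.933810

1.934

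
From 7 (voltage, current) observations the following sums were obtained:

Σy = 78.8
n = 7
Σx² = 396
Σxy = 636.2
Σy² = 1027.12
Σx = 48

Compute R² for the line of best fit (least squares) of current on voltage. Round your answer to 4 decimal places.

0.9813

Sxx = Σx² − (Σx)²/n = 396 − 329.142857 = 66.857143
Sxy = Σxy − (Σx)(Σy)/n = 636.2 − 540.342857 = 95.857143
Syy = Σy² − (Σy)²/n = 1027.12 − 887.062857 = 140.057143
R² = Sxy²/(Sxx·Syy) = (95.857143)²/(66.857143·140.057143) = 0.981287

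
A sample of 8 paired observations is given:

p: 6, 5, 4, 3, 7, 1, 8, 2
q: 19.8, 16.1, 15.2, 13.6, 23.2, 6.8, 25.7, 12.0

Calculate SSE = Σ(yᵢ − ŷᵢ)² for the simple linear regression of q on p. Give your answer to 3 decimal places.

n = 8, Σx = 36, Σy = 132.4, Σxy = 699.7, Σx² = 204, Σy² = 2456.22
Sxx = Σx² − (Σx)²/n = 204 − 162 = 42
Sxy = Σxy − (Σx)(Σy)/n = 699.7 − 595.8 = 103.9
Syy = Σy² − (Σy)²/n = 2456.22 − 2191.22 = 265
b = Sxy/Sxx = 103.9/42 = 2.473810
SSE = Syy − b·Sxy = 265 − 2.473810·103.9 = 7.971190

7.971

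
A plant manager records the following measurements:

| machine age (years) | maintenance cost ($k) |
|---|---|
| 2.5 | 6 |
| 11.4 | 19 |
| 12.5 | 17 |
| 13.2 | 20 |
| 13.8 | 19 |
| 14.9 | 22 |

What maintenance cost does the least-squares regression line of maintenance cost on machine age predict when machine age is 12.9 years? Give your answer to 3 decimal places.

n = 6, Σx = 68.3, Σy = 103, Σxy = 1298.1, Σx² = 879.15
Sxx = Σx² − (Σx)²/n = 879.15 − 777.481667 = 101.668333
Sxy = Σxy − (Σx)(Σy)/n = 1298.1 − 1172.483333 = 125.616667
b = Sxy/Sxx = 125.616667/101.668333 = 1.235554
a = ȳ − b·x̄ = 17.166667 − 1.235554·11.383333 = 3.101949
ŷ(12.9) = a + b·12.9 = 3.101949 + 1.235554·12.9 = 19.040589

19.041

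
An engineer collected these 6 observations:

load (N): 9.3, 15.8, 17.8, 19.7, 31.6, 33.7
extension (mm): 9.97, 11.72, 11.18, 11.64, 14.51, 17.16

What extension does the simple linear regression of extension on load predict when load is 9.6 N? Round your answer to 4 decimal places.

n = 6, Σx = 127.9, Σy = 76.18, Σxy = 1743.017, Σx² = 3175.31
Sxx = Σx² − (Σx)²/n = 3175.31 − 2726.401667 = 448.908333
Sxy = Σxy − (Σx)(Σy)/n = 1743.017 − 1623.903667 = 119.113333
b = Sxy/Sxx = 119.113333/448.908333 = 0.265340
a = ȳ − b·x̄ = 12.696667 − 0.265340·21.316667 = 7.040503
ŷ(9.6) = a + b·9.6 = 7.040503 + 0.265340·9.6 = 9.587766

9.5878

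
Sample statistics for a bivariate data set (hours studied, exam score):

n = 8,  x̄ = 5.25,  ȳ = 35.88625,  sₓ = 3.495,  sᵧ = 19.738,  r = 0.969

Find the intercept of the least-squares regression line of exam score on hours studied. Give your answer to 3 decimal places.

7.156

b = r · sᵧ/sₓ = 0.969 · 19.738/3.495 = 5.472424
a = ȳ − b·x̄ = 35.88625 − 5.472424·5.25 = 7.156024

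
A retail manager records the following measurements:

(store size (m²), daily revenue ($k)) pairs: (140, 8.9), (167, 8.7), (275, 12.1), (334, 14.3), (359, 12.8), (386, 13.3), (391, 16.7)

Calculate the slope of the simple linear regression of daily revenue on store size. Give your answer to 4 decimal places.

0.0253

n = 7, Σx = 2052, Σy = 86.8, Σxy = 27061.3, Σx² = 665428
Sxx = Σx² − (Σx)²/n = 665428 − 601529.142857 = 63898.857143
Sxy = Σxy − (Σx)(Σy)/n = 27061.3 − 25444.8 = 1616.5
b = Sxy/Sxx = 1616.5/63898.857143 = 0.025298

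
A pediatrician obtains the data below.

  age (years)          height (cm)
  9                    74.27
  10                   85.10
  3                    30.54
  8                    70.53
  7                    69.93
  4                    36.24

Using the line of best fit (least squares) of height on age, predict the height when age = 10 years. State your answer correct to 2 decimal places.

85.94

n = 6, Σx = 41, Σy = 366.61, Σxy = 2809.76, Σx² = 319
Sxx = Σx² − (Σx)²/n = 319 − 280.166667 = 38.833333
Sxy = Σxy − (Σx)(Σy)/n = 2809.76 − 2505.168333 = 304.591667
b = Sxy/Sxx = 304.591667/38.833333 = 7.843562
a = ȳ − b·x̄ = 61.101667 − 7.843562·6.833333 = 7.503991
ŷ(10) = a + b·10 = 7.503991 + 7.843562·10 = 85.939614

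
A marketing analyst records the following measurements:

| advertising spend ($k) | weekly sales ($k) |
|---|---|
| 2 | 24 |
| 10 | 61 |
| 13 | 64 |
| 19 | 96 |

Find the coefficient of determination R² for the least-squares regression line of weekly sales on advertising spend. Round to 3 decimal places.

n = 4, Σx = 44, Σy = 245, Σxy = 3314, Σx² = 634, Σy² = 17609
Sxx = Σx² − (Σx)²/n = 634 − 484 = 150
Sxy = Σxy − (Σx)(Σy)/n = 3314 − 2695 = 619
Syy = Σy² − (Σy)²/n = 17609 − 15006.25 = 2602.75
R² = Sxy²/(Sxx·Syy) = (619)²/(150·2602.75) = 0.981426

0.981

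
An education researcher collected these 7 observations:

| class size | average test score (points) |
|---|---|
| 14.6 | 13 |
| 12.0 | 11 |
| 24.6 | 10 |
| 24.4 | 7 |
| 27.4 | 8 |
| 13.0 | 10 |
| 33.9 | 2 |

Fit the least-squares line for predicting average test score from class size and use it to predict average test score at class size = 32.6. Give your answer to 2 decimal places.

n = 7, Σx = 149.9, Σy = 61, Σxy = 1155.6, Σx² = 3626.65
Sxx = Σx² − (Σx)²/n = 3626.65 − 3210.001429 = 416.648571
Sxy = Σxy − (Σx)(Σy)/n = 1155.6 − 1306.271429 = -150.671429
b = Sxy/Sxx = -150.671429/416.648571 = -0.361627
a = ȳ − b·x̄ = 8.714286 − (-0.361627)·21.414286 = 16.458272
ŷ(32.6) = a + b·32.6 = 16.458272 + (-0.361627)·32.6 = 4.669228

4.67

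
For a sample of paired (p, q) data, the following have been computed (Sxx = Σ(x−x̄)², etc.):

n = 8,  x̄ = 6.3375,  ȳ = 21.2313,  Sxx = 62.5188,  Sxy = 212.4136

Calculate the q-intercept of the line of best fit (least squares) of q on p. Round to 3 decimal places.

b = Sxy/Sxx = 212.4136/62.5188 = 3.397596
a = ȳ − b·x̄ = 21.2313 − 3.397596·6.3375 = -0.300962

-0.301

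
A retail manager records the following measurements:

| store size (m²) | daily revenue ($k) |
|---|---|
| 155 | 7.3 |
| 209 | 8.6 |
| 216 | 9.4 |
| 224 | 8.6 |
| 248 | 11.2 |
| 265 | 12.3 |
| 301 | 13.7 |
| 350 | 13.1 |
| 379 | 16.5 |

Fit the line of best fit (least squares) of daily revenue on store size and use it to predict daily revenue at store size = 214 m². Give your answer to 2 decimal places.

n = 9, Σx = 2347, Σy = 100.7, Σxy = 27885, Σx² = 653009
Sxx = Σx² − (Σx)²/n = 653009 − 612045.444444 = 40963.555556
Sxy = Σxy − (Σx)(Σy)/n = 27885 − 26260.322222 = 1624.677778
b = Sxy/Sxx = 1624.677778/40963.555556 = 0.039662
a = ȳ − b·x̄ = 11.188889 − 0.039662·260.777778 = 0.846040
ŷ(214) = a + b·214 = 0.846040 + 0.039662·214 = 9.333610

9.33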